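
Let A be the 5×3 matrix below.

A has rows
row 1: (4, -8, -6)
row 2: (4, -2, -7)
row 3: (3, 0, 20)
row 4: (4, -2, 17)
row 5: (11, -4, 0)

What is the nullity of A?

0

Row reduce to echelon form.
R2 ← R2 − R1: [0, 6, -1]
R3 ← R3 − (3/4)·R1: [0, 6, 49/2]
R4 ← R4 − R1: [0, 6, 23]
R5 ← R5 − (11/4)·R1: [0, 18, 33/2]
R3 ← R3 − R2: [0, 0, 51/2]
R4 ← R4 − R2: [0, 0, 24]
R5 ← R5 − (3)·R2: [0, 0, 39/2]
R4 ← R4 − (16/17)·R3: [0, 0, 0]
R5 ← R5 − (13/17)·R3: [0, 0, 0]
3 nonzero rows, so rank(A) = 3.
A has 3 columns; by rank–nullity, nullity = 3 − 3 = 0.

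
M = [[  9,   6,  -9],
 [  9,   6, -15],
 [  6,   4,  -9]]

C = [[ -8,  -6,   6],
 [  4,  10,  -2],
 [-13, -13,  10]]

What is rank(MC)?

First compute MC:
[[ 69, 123, -48],
 [147, 201, -108],
 [ 85, 121, -62]]
Now row reduce the product.
R2 ← R2 − (49/23)·R1: [0, -1404/23, -132/23]
R3 ← R3 − (85/69)·R1: [0, -702/23, -66/23]
R3 ← R3 − (1/2)·R2: [0, 0, 0]
2 nonzero rows, so rank(MC) = 2.

2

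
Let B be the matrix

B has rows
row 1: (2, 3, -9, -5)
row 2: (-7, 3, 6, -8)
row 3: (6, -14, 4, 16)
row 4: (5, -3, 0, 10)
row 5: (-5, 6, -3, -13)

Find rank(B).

Row reduce to echelon form.
R2 ← R2 + (7/2)·R1: [0, 27/2, -51/2, -51/2]
R3 ← R3 − (3)·R1: [0, -23, 31, 31]
R4 ← R4 − (5/2)·R1: [0, -21/2, 45/2, 45/2]
R5 ← R5 + (5/2)·R1: [0, 27/2, -51/2, -51/2]
R3 ← R3 + (46/27)·R2: [0, 0, -112/9, -112/9]
R4 ← R4 + (7/9)·R2: [0, 0, 8/3, 8/3]
R5 ← R5 − R2: [0, 0, 0, 0]
R4 ← R4 + (3/14)·R3: [0, 0, 0, 0]
Echelon form has 3 nonzero rows, so rank(B) = 3.

3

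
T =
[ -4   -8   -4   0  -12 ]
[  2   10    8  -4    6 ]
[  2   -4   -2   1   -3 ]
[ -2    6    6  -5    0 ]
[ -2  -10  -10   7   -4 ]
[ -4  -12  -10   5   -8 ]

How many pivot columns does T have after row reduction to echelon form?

Row reduce to echelon form.
R2 ← R2 + (1/2)·R1: [0, 6, 6, -4, 0]
R3 ← R3 + (1/2)·R1: [0, -8, -4, 1, -9]
R4 ← R4 − (1/2)·R1: [0, 10, 8, -5, 6]
R5 ← R5 − (1/2)·R1: [0, -6, -8, 7, 2]
R6 ← R6 − R1: [0, -4, -6, 5, 4]
R3 ← R3 + (4/3)·R2: [0, 0, 4, -13/3, -9]
R4 ← R4 − (5/3)·R2: [0, 0, -2, 5/3, 6]
R5 ← R5 + R2: [0, 0, -2, 3, 2]
R6 ← R6 + (2/3)·R2: [0, 0, -2, 7/3, 4]
R4 ← R4 + (1/2)·R3: [0, 0, 0, -1/2, 3/2]
R5 ← R5 + (1/2)·R3: [0, 0, 0, 5/6, -5/2]
R6 ← R6 + (1/2)·R3: [0, 0, 0, 1/6, -1/2]
R5 ← R5 + (5/3)·R4: [0, 0, 0, 0, 0]
R6 ← R6 + (1/3)·R4: [0, 0, 0, 0, 0]
Echelon form has 4 nonzero rows, so rank(T) = 4.
Each nonzero row contributes one pivot column: 4 pivot columns.

4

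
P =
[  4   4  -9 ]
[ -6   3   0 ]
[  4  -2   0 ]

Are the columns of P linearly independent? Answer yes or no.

no

Row reduce P to echelon form.
R2 ← R2 + (3/2)·R1: [0, 9, -27/2]
R3 ← R3 − R1: [0, -6, 9]
R3 ← R3 + (2/3)·R2: [0, 0, 0]
2 pivots among 3 columns.
Only 2 < 3 pivot columns, so the columns are linearly dependent.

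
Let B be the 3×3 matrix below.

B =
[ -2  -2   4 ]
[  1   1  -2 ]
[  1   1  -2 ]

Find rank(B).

1

Row reduce to echelon form.
R2 ← R2 + (1/2)·R1: [0, 0, 0]
R3 ← R3 + (1/2)·R1: [0, 0, 0]
Echelon form has 1 nonzero row, so rank(B) = 1.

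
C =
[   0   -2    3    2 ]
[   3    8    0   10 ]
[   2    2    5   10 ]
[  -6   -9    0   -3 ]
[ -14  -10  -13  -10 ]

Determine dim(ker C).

1

Row reduce to echelon form.
Swap R1 ↔ R2
R3 ← R3 − (2/3)·R1: [0, -10/3, 5, 10/3]
R4 ← R4 + (2)·R1: [0, 7, 0, 17]
R5 ← R5 + (14/3)·R1: [0, 82/3, -13, 110/3]
R3 ← R3 − (5/3)·R2: [0, 0, 0, 0]
R4 ← R4 + (7/2)·R2: [0, 0, 21/2, 24]
R5 ← R5 + (41/3)·R2: [0, 0, 28, 64]
Swap R3 ↔ R4
R5 ← R5 − (8/3)·R3: [0, 0, 0, 0]
3 nonzero rows, so rank(C) = 3.
C has 4 columns; by rank–nullity, nullity = 4 − 3 = 1.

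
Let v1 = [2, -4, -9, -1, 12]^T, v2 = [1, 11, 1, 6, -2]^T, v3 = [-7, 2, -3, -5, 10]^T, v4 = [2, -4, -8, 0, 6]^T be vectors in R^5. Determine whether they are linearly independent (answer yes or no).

yes

Form the matrix with these vectors as rows and row reduce.
R2 ← R2 − (1/2)·R1: [0, 13, 11/2, 13/2, -8]
R3 ← R3 + (7/2)·R1: [0, -12, -69/2, -17/2, 52]
R4 ← R4 − R1: [0, 0, 1, 1, -6]
R3 ← R3 + (12/13)·R2: [0, 0, -765/26, -5/2, 580/13]
R4 ← R4 + (26/765)·R3: [0, 0, 0, 140/153, -686/153]
4 nonzero rows, so the 4 vectors span a space of dimension 4.
Since 4 = 4, the vectors are linearly independent.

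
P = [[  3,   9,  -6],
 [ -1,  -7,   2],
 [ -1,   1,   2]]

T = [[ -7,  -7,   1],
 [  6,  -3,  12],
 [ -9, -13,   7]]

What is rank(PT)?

First compute PT:
[[ 87,  30,  69],
 [-53,   2, -71],
 [ -5, -22,  25]]
Now row reduce the product.
R2 ← R2 + (53/87)·R1: [0, 588/29, -840/29]
R3 ← R3 + (5/87)·R1: [0, -588/29, 840/29]
R3 ← R3 + R2: [0, 0, 0]
2 nonzero rows, so rank(PT) = 2.

2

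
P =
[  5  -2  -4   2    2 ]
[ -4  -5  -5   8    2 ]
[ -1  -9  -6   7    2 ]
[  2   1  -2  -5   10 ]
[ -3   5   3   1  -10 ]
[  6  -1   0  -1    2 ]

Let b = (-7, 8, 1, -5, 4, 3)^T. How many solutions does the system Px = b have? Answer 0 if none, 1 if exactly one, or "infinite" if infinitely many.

Row reduce the augmented matrix [P | b].
R2 ← R2 + (4/5)·R1: [0, -33/5, -41/5, 48/5, 18/5, 12/5]
R3 ← R3 + (1/5)·R1: [0, -47/5, -34/5, 37/5, 12/5, -2/5]
R4 ← R4 − (2/5)·R1: [0, 9/5, -2/5, -29/5, 46/5, -11/5]
R5 ← R5 + (3/5)·R1: [0, 19/5, 3/5, 11/5, -44/5, -1/5]
R6 ← R6 − (6/5)·R1: [0, 7/5, 24/5, -17/5, -2/5, 57/5]
R3 ← R3 − (47/33)·R2: [0, 0, 161/33, -69/11, -30/11, -42/11]
R4 ← R4 + (3/11)·R2: [0, 0, -29/11, -35/11, 112/11, -17/11]
R5 ← R5 + (19/33)·R2: [0, 0, -136/33, 85/11, -74/11, 13/11]
R6 ← R6 + (7/33)·R2: [0, 0, 101/33, -15/11, 4/11, 131/11]
R4 ← R4 + (87/161)·R3: [0, 0, 0, -46/7, 1402/161, -83/23]
R5 ← R5 + (136/161)·R3: [0, 0, 0, 17/7, -1454/161, -47/23]
R6 ← R6 − (101/161)·R3: [0, 0, 0, 18/7, 334/161, 329/23]
R5 ← R5 + (17/46)·R4: [0, 0, 0, 0, -3075/529, -3573/1058]
R6 ← R6 + (9/23)·R4: [0, 0, 0, 0, 2900/529, 6820/529]
R6 ← R6 + (116/123)·R5: [0, 0, 0, 0, 0, 398/41]
The echelon form has 6 nonzero rows; the last pivot sits in the augmented column, so rank(P) = 5 but rank([P|b]) = 6.
Since the ranks differ, the system is inconsistent.
It has no solutions.

0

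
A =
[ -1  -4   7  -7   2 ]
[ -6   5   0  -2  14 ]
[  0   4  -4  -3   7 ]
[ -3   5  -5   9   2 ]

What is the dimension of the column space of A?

3

Row reduce to echelon form.
R2 ← R2 − (6)·R1: [0, 29, -42, 40, 2]
R4 ← R4 − (3)·R1: [0, 17, -26, 30, -4]
R3 ← R3 − (4/29)·R2: [0, 0, 52/29, -247/29, 195/29]
R4 ← R4 − (17/29)·R2: [0, 0, -40/29, 190/29, -150/29]
R4 ← R4 + (10/13)·R3: [0, 0, 0, 0, 0]
Echelon form has 3 nonzero rows, so rank(A) = 3.
The column space has dimension equal to the rank: 3.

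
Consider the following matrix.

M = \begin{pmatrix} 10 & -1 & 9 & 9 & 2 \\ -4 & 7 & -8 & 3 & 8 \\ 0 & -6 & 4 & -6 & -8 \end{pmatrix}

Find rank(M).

2

Row reduce to echelon form.
R2 ← R2 + (2/5)·R1: [0, 33/5, -22/5, 33/5, 44/5]
R3 ← R3 + (10/11)·R2: [0, 0, 0, 0, 0]
Echelon form has 2 nonzero rows, so rank(M) = 2.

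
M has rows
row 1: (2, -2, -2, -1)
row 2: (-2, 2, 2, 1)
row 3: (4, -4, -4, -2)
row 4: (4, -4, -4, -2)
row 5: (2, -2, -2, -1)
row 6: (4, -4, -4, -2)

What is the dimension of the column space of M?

1

Row reduce to echelon form.
R2 ← R2 + R1: [0, 0, 0, 0]
R3 ← R3 − (2)·R1: [0, 0, 0, 0]
R4 ← R4 − (2)·R1: [0, 0, 0, 0]
R5 ← R5 − R1: [0, 0, 0, 0]
R6 ← R6 − (2)·R1: [0, 0, 0, 0]
Echelon form has 1 nonzero row, so rank(M) = 1.
The column space has dimension equal to the rank: 1.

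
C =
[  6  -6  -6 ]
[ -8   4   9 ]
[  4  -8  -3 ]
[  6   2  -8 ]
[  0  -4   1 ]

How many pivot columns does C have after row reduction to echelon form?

Row reduce to echelon form.
R2 ← R2 + (4/3)·R1: [0, -4, 1]
R3 ← R3 − (2/3)·R1: [0, -4, 1]
R4 ← R4 − R1: [0, 8, -2]
R3 ← R3 − R2: [0, 0, 0]
R4 ← R4 + (2)·R2: [0, 0, 0]
R5 ← R5 − R2: [0, 0, 0]
Echelon form has 2 nonzero rows, so rank(C) = 2.
Each nonzero row contributes one pivot column: 2 pivot columns.

2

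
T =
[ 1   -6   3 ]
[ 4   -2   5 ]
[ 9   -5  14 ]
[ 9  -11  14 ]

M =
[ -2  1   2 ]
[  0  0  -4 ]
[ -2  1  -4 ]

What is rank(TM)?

First compute TM:
[[ -8,   4,  14],
 [-18,   9,  -4],
 [-46,  23, -18],
 [-46,  23,   6]]
Now row reduce the product.
R2 ← R2 − (9/4)·R1: [0, 0, -71/2]
R3 ← R3 − (23/4)·R1: [0, 0, -197/2]
R4 ← R4 − (23/4)·R1: [0, 0, -149/2]
R3 ← R3 − (197/71)·R2: [0, 0, 0]
R4 ← R4 − (149/71)·R2: [0, 0, 0]
2 nonzero rows, so rank(TM) = 2.

2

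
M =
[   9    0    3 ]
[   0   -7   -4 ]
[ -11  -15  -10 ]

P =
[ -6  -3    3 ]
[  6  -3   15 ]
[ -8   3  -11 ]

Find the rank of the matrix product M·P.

3

First compute MP:
[[-78, -18,  -6],
 [-10,   9, -61],
 [ 56,  48, -148]]
Now row reduce the product.
R2 ← R2 − (5/39)·R1: [0, 147/13, -783/13]
R3 ← R3 + (28/39)·R1: [0, 456/13, -1980/13]
R3 ← R3 − (152/49)·R2: [0, 0, 1692/49]
3 nonzero rows, so rank(MP) = 3.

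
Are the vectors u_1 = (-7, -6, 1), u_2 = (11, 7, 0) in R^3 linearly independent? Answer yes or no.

yes

Form the matrix with these vectors as rows and row reduce.
R2 ← R2 + (11/7)·R1: [0, -17/7, 11/7]
2 nonzero rows, so the 2 vectors span a space of dimension 2.
Since 2 = 2, the vectors are linearly independent.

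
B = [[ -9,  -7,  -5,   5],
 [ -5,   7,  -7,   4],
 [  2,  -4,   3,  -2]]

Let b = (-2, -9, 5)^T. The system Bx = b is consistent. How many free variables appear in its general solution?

1

Row reduce the augmented matrix [B | b].
R2 ← R2 − (5/9)·R1: [0, 98/9, -38/9, 11/9, -71/9]
R3 ← R3 + (2/9)·R1: [0, -50/9, 17/9, -8/9, 41/9]
R3 ← R3 + (25/49)·R2: [0, 0, -13/49, -13/49, 26/49]
The echelon form has 3 nonzero rows, and every pivot lies in the first 4 columns, so rank(B) = rank([B|b]) = 3.
The system is consistent.
Free variables = (unknowns) − (rank) = 4 − 3 = 1.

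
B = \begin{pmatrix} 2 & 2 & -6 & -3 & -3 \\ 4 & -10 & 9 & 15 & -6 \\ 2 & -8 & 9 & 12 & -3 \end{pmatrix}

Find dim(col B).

Row reduce to echelon form.
R2 ← R2 − (2)·R1: [0, -14, 21, 21, 0]
R3 ← R3 − R1: [0, -10, 15, 15, 0]
R3 ← R3 − (5/7)·R2: [0, 0, 0, 0, 0]
Echelon form has 2 nonzero rows, so rank(B) = 2.
The column space has dimension equal to the rank: 2.

2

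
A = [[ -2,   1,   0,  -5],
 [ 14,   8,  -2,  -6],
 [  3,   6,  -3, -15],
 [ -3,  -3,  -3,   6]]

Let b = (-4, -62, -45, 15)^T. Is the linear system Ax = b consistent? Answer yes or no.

Row reduce the augmented matrix [A | b].
R2 ← R2 + (7)·R1: [0, 15, -2, -41, -90]
R3 ← R3 + (3/2)·R1: [0, 15/2, -3, -45/2, -51]
R4 ← R4 − (3/2)·R1: [0, -9/2, -3, 27/2, 21]
R3 ← R3 − (1/2)·R2: [0, 0, -2, -2, -6]
R4 ← R4 + (3/10)·R2: [0, 0, -18/5, 6/5, -6]
R4 ← R4 − (9/5)·R3: [0, 0, 0, 24/5, 24/5]
The echelon form has 4 nonzero rows, and every pivot lies in the first 4 columns, so rank(A) = rank([A|b]) = 4.
The system is consistent.

yes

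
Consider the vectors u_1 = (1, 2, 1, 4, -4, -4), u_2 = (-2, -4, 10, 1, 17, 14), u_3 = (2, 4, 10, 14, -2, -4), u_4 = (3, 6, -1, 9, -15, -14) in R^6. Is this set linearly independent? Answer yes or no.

no

Form the matrix with these vectors as rows and row reduce.
R2 ← R2 + (2)·R1: [0, 0, 12, 9, 9, 6]
R3 ← R3 − (2)·R1: [0, 0, 8, 6, 6, 4]
R4 ← R4 − (3)·R1: [0, 0, -4, -3, -3, -2]
R3 ← R3 − (2/3)·R2: [0, 0, 0, 0, 0, 0]
R4 ← R4 + (1/3)·R2: [0, 0, 0, 0, 0, 0]
2 nonzero rows, so the 4 vectors span a space of dimension 2.
Since 2 < 4, the vectors are linearly dependent.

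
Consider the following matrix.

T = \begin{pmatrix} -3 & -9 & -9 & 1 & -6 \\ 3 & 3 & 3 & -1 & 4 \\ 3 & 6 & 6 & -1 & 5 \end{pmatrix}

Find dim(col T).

Row reduce to echelon form.
R2 ← R2 + R1: [0, -6, -6, 0, -2]
R3 ← R3 + R1: [0, -3, -3, 0, -1]
R3 ← R3 − (1/2)·R2: [0, 0, 0, 0, 0]
Echelon form has 2 nonzero rows, so rank(T) = 2.
The column space has dimension equal to the rank: 2.

2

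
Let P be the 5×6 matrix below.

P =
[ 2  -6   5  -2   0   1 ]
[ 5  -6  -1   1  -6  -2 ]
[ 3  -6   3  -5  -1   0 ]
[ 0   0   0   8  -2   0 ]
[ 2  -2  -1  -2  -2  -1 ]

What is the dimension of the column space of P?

Row reduce to echelon form.
R2 ← R2 − (5/2)·R1: [0, 9, -27/2, 6, -6, -9/2]
R3 ← R3 − (3/2)·R1: [0, 3, -9/2, -2, -1, -3/2]
R5 ← R5 − R1: [0, 4, -6, 0, -2, -2]
R3 ← R3 − (1/3)·R2: [0, 0, 0, -4, 1, 0]
R5 ← R5 − (4/9)·R2: [0, 0, 0, -8/3, 2/3, 0]
R4 ← R4 + (2)·R3: [0, 0, 0, 0, 0, 0]
R5 ← R5 − (2/3)·R3: [0, 0, 0, 0, 0, 0]
Echelon form has 3 nonzero rows, so rank(P) = 3.
The column space has dimension equal to the rank: 3.

3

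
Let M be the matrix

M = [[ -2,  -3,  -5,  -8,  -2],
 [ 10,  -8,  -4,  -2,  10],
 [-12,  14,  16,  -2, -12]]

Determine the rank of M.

Row reduce to echelon form.
R2 ← R2 + (5)·R1: [0, -23, -29, -42, 0]
R3 ← R3 − (6)·R1: [0, 32, 46, 46, 0]
R3 ← R3 + (32/23)·R2: [0, 0, 130/23, -286/23, 0]
Echelon form has 3 nonzero rows, so rank(M) = 3.

3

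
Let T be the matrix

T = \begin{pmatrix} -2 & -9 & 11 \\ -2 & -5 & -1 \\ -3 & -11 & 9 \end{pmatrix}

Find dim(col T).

2

Row reduce to echelon form.
R2 ← R2 − R1: [0, 4, -12]
R3 ← R3 − (3/2)·R1: [0, 5/2, -15/2]
R3 ← R3 − (5/8)·R2: [0, 0, 0]
Echelon form has 2 nonzero rows, so rank(T) = 2.
The column space has dimension equal to the rank: 2.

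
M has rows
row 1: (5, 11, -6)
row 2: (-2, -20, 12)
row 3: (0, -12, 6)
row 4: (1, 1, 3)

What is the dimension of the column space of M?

Row reduce to echelon form.
R2 ← R2 + (2/5)·R1: [0, -78/5, 48/5]
R4 ← R4 − (1/5)·R1: [0, -6/5, 21/5]
R3 ← R3 − (10/13)·R2: [0, 0, -18/13]
R4 ← R4 − (1/13)·R2: [0, 0, 45/13]
R4 ← R4 + (5/2)·R3: [0, 0, 0]
Echelon form has 3 nonzero rows, so rank(M) = 3.
The column space has dimension equal to the rank: 3.

3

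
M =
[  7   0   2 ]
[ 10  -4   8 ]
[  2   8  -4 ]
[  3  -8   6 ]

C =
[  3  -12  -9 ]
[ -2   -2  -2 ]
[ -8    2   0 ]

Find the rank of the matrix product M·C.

2

First compute MC:
[[  5, -80, -63],
 [-26, -96, -82],
 [ 22, -48, -34],
 [-23,  -8, -11]]
Now row reduce the product.
R2 ← R2 + (26/5)·R1: [0, -512, -2048/5]
R3 ← R3 − (22/5)·R1: [0, 304, 1216/5]
R4 ← R4 + (23/5)·R1: [0, -376, -1504/5]
R3 ← R3 + (19/32)·R2: [0, 0, 0]
R4 ← R4 − (47/64)·R2: [0, 0, 0]
2 nonzero rows, so rank(MC) = 2.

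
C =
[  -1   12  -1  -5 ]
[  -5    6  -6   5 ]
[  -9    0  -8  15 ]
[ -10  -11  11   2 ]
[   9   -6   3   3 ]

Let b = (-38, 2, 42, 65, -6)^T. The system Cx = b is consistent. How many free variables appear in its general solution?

Row reduce the augmented matrix [C | b].
R2 ← R2 − (5)·R1: [0, -54, -1, 30, 192]
R3 ← R3 − (9)·R1: [0, -108, 1, 60, 384]
R4 ← R4 − (10)·R1: [0, -131, 21, 52, 445]
R5 ← R5 + (9)·R1: [0, 102, -6, -42, -348]
R3 ← R3 − (2)·R2: [0, 0, 3, 0, 0]
R4 ← R4 − (131/54)·R2: [0, 0, 1265/54, -187/9, -187/9]
R5 ← R5 + (17/9)·R2: [0, 0, -71/9, 44/3, 44/3]
R4 ← R4 − (1265/162)·R3: [0, 0, 0, -187/9, -187/9]
R5 ← R5 + (71/27)·R3: [0, 0, 0, 44/3, 44/3]
R5 ← R5 + (12/17)·R4: [0, 0, 0, 0, 0]
The echelon form has 4 nonzero rows, and every pivot lies in the first 4 columns, so rank(C) = rank([C|b]) = 4.
The system is consistent.
Free variables = (unknowns) − (rank) = 4 − 4 = 0.

0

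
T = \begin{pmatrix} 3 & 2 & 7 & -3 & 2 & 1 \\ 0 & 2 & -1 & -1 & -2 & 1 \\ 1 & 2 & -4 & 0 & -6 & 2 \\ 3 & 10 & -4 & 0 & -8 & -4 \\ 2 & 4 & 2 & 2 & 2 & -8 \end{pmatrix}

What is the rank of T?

4

Row reduce to echelon form.
R3 ← R3 − (1/3)·R1: [0, 4/3, -19/3, 1, -20/3, 5/3]
R4 ← R4 − R1: [0, 8, -11, 3, -10, -5]
R5 ← R5 − (2/3)·R1: [0, 8/3, -8/3, 4, 2/3, -26/3]
R3 ← R3 − (2/3)·R2: [0, 0, -17/3, 5/3, -16/3, 1]
R4 ← R4 − (4)·R2: [0, 0, -7, 7, -2, -9]
R5 ← R5 − (4/3)·R2: [0, 0, -4/3, 16/3, 10/3, -10]
R4 ← R4 − (21/17)·R3: [0, 0, 0, 84/17, 78/17, -174/17]
R5 ← R5 − (4/17)·R3: [0, 0, 0, 84/17, 78/17, -174/17]
R5 ← R5 − R4: [0, 0, 0, 0, 0, 0]
Echelon form has 4 nonzero rows, so rank(T) = 4.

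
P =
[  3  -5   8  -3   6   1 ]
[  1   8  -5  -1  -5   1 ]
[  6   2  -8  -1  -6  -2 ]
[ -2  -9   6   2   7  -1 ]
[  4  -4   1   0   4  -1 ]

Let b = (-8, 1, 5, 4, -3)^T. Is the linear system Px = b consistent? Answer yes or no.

Row reduce the augmented matrix [P | b].
R2 ← R2 − (1/3)·R1: [0, 29/3, -23/3, 0, -7, 2/3, 11/3]
R3 ← R3 − (2)·R1: [0, 12, -24, 5, -18, -4, 21]
R4 ← R4 + (2/3)·R1: [0, -37/3, 34/3, 0, 11, -1/3, -4/3]
R5 ← R5 − (4/3)·R1: [0, 8/3, -29/3, 4, -4, -7/3, 23/3]
R3 ← R3 − (36/29)·R2: [0, 0, -420/29, 5, -270/29, -140/29, 477/29]
R4 ← R4 + (37/29)·R2: [0, 0, 45/29, 0, 60/29, 15/29, 97/29]
R5 ← R5 − (8/29)·R2: [0, 0, -219/29, 4, -60/29, -73/29, 193/29]
R4 ← R4 + (3/28)·R3: [0, 0, 0, 15/28, 15/14, 0, 143/28]
R5 ← R5 − (73/140)·R3: [0, 0, 0, 39/28, 39/14, 0, -269/140]
R5 ← R5 − (13/5)·R4: [0, 0, 0, 0, 0, 0, -76/5]
The echelon form has 5 nonzero rows; the last pivot sits in the augmented column, so rank(P) = 4 but rank([P|b]) = 5.
Since the ranks differ, the system is inconsistent.

no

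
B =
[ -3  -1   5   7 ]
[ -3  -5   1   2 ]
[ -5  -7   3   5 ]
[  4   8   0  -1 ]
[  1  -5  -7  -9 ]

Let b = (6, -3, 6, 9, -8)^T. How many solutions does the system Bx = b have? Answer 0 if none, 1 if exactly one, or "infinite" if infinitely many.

0

Row reduce the augmented matrix [B | b].
R2 ← R2 − R1: [0, -4, -4, -5, -9]
R3 ← R3 − (5/3)·R1: [0, -16/3, -16/3, -20/3, -4]
R4 ← R4 + (4/3)·R1: [0, 20/3, 20/3, 25/3, 17]
R5 ← R5 + (1/3)·R1: [0, -16/3, -16/3, -20/3, -6]
R3 ← R3 − (4/3)·R2: [0, 0, 0, 0, 8]
R4 ← R4 + (5/3)·R2: [0, 0, 0, 0, 2]
R5 ← R5 − (4/3)·R2: [0, 0, 0, 0, 6]
R4 ← R4 − (1/4)·R3: [0, 0, 0, 0, 0]
R5 ← R5 − (3/4)·R3: [0, 0, 0, 0, 0]
The echelon form has 3 nonzero rows; the last pivot sits in the augmented column, so rank(B) = 2 but rank([B|b]) = 3.
Since the ranks differ, the system is inconsistent.
It has no solutions.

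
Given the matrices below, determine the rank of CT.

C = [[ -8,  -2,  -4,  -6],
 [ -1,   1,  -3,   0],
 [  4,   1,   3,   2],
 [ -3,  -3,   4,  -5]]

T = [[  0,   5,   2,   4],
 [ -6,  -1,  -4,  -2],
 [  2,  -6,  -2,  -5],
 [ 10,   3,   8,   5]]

First compute CT:
[[-56, -32, -48, -38],
 [-12,  12,   0,   9],
 [ 20,   7,  14,   9],
 [-24, -51, -42, -51]]
Now row reduce the product.
R2 ← R2 − (3/14)·R1: [0, 132/7, 72/7, 120/7]
R3 ← R3 + (5/14)·R1: [0, -31/7, -22/7, -32/7]
R4 ← R4 − (3/7)·R1: [0, -261/7, -150/7, -243/7]
R3 ← R3 + (31/132)·R2: [0, 0, -8/11, -6/11]
R4 ← R4 + (87/44)·R2: [0, 0, -12/11, -9/11]
R4 ← R4 − (3/2)·R3: [0, 0, 0, 0]
3 nonzero rows, so rank(CT) = 3.

3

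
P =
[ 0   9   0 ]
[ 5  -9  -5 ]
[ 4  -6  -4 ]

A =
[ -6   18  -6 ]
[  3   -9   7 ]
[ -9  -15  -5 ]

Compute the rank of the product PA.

2

First compute PA:
[[ 27, -81,  63],
 [-12, 246, -68],
 [ -6, 186, -46]]
Now row reduce the product.
R2 ← R2 + (4/9)·R1: [0, 210, -40]
R3 ← R3 + (2/9)·R1: [0, 168, -32]
R3 ← R3 − (4/5)·R2: [0, 0, 0]
2 nonzero rows, so rank(PA) = 2.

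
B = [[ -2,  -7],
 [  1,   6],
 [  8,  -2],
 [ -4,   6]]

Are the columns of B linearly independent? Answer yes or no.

Row reduce B to echelon form.
R2 ← R2 + (1/2)·R1: [0, 5/2]
R3 ← R3 + (4)·R1: [0, -30]
R4 ← R4 − (2)·R1: [0, 20]
R3 ← R3 + (12)·R2: [0, 0]
R4 ← R4 − (8)·R2: [0, 0]
2 pivots among 2 columns.
Every column is a pivot column, so the columns are linearly independent.

yes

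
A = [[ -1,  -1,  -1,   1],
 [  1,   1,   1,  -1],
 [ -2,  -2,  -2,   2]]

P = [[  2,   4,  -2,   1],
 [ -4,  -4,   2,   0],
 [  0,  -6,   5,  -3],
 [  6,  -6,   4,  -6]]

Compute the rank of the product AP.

First compute AP:
[[  8,   0,  -1,  -4],
 [ -8,   0,   1,   4],
 [ 16,   0,  -2,  -8]]
Now row reduce the product.
R2 ← R2 + R1: [0, 0, 0, 0]
R3 ← R3 − (2)·R1: [0, 0, 0, 0]
1 nonzero row, so rank(AP) = 1.

1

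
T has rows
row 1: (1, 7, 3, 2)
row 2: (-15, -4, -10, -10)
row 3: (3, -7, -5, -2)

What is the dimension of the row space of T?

3

Row reduce to echelon form.
R2 ← R2 + (15)·R1: [0, 101, 35, 20]
R3 ← R3 − (3)·R1: [0, -28, -14, -8]
R3 ← R3 + (28/101)·R2: [0, 0, -434/101, -248/101]
Echelon form has 3 nonzero rows, so rank(T) = 3.
The row space has dimension equal to the rank: 3.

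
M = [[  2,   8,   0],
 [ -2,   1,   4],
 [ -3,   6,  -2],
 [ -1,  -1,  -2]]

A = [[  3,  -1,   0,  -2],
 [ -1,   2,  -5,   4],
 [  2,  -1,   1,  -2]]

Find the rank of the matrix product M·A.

2

First compute MA:
[[ -2,  14, -40,  28],
 [  1,   0,  -1,   0],
 [-19,  17, -32,  34],
 [ -6,   1,   3,   2]]
Now row reduce the product.
R2 ← R2 + (1/2)·R1: [0, 7, -21, 14]
R3 ← R3 − (19/2)·R1: [0, -116, 348, -232]
R4 ← R4 − (3)·R1: [0, -41, 123, -82]
R3 ← R3 + (116/7)·R2: [0, 0, 0, 0]
R4 ← R4 + (41/7)·R2: [0, 0, 0, 0]
2 nonzero rows, so rank(MA) = 2.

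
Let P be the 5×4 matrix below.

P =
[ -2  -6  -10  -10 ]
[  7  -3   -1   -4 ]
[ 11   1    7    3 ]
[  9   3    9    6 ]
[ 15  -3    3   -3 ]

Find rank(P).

Row reduce to echelon form.
R2 ← R2 + (7/2)·R1: [0, -24, -36, -39]
R3 ← R3 + (11/2)·R1: [0, -32, -48, -52]
R4 ← R4 + (9/2)·R1: [0, -24, -36, -39]
R5 ← R5 + (15/2)·R1: [0, -48, -72, -78]
R3 ← R3 − (4/3)·R2: [0, 0, 0, 0]
R4 ← R4 − R2: [0, 0, 0, 0]
R5 ← R5 − (2)·R2: [0, 0, 0, 0]
Echelon form has 2 nonzero rows, so rank(P) = 2.

2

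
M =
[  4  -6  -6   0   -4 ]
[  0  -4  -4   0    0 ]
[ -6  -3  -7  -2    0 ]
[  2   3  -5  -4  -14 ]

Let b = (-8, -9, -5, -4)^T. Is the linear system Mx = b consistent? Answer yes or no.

Row reduce the augmented matrix [M | b].
R3 ← R3 + (3/2)·R1: [0, -12, -16, -2, -6, -17]
R4 ← R4 − (1/2)·R1: [0, 6, -2, -4, -12, 0]
R3 ← R3 − (3)·R2: [0, 0, -4, -2, -6, 10]
R4 ← R4 + (3/2)·R2: [0, 0, -8, -4, -12, -27/2]
R4 ← R4 − (2)·R3: [0, 0, 0, 0, 0, -67/2]
The echelon form has 4 nonzero rows; the last pivot sits in the augmented column, so rank(M) = 3 but rank([M|b]) = 4.
Since the ranks differ, the system is inconsistent.

no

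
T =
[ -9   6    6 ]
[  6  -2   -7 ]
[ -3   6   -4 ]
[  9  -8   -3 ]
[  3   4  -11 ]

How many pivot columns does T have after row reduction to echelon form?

Row reduce to echelon form.
R2 ← R2 + (2/3)·R1: [0, 2, -3]
R3 ← R3 − (1/3)·R1: [0, 4, -6]
R4 ← R4 + R1: [0, -2, 3]
R5 ← R5 + (1/3)·R1: [0, 6, -9]
R3 ← R3 − (2)·R2: [0, 0, 0]
R4 ← R4 + R2: [0, 0, 0]
R5 ← R5 − (3)·R2: [0, 0, 0]
Echelon form has 2 nonzero rows, so rank(T) = 2.
Each nonzero row contributes one pivot column: 2 pivot columns.

2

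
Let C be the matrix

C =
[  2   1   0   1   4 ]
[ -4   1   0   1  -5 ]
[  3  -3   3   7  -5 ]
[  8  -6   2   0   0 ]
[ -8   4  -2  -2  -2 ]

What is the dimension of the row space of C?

Row reduce to echelon form.
R2 ← R2 + (2)·R1: [0, 3, 0, 3, 3]
R3 ← R3 − (3/2)·R1: [0, -9/2, 3, 11/2, -11]
R4 ← R4 − (4)·R1: [0, -10, 2, -4, -16]
R5 ← R5 + (4)·R1: [0, 8, -2, 2, 14]
R3 ← R3 + (3/2)·R2: [0, 0, 3, 10, -13/2]
R4 ← R4 + (10/3)·R2: [0, 0, 2, 6, -6]
R5 ← R5 − (8/3)·R2: [0, 0, -2, -6, 6]
R4 ← R4 − (2/3)·R3: [0, 0, 0, -2/3, -5/3]
R5 ← R5 + (2/3)·R3: [0, 0, 0, 2/3, 5/3]
R5 ← R5 + R4: [0, 0, 0, 0, 0]
Echelon form has 4 nonzero rows, so rank(C) = 4.
The row space has dimension equal to the rank: 4.

4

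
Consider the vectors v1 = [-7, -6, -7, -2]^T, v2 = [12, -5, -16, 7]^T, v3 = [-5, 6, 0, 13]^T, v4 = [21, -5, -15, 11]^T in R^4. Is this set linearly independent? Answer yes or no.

yes

Form the matrix with these vectors as rows and row reduce.
R2 ← R2 + (12/7)·R1: [0, -107/7, -28, 25/7]
R3 ← R3 − (5/7)·R1: [0, 72/7, 5, 101/7]
R4 ← R4 + (3)·R1: [0, -23, -36, 5]
R3 ← R3 + (72/107)·R2: [0, 0, -1481/107, 1801/107]
R4 ← R4 − (161/107)·R2: [0, 0, 656/107, -40/107]
R4 ← R4 + (656/1481)·R3: [0, 0, 0, 10488/1481]
4 nonzero rows, so the 4 vectors span a space of dimension 4.
Since 4 = 4, the vectors are linearly independent.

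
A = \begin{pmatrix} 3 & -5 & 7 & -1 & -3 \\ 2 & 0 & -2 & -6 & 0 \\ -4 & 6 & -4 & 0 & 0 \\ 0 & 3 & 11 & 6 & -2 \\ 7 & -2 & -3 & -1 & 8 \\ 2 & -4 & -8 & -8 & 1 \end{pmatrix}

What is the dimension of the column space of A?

Row reduce to echelon form.
R2 ← R2 − (2/3)·R1: [0, 10/3, -20/3, -16/3, 2]
R3 ← R3 + (4/3)·R1: [0, -2/3, 16/3, -4/3, -4]
R5 ← R5 − (7/3)·R1: [0, 29/3, -58/3, 4/3, 15]
R6 ← R6 − (2/3)·R1: [0, -2/3, -38/3, -22/3, 3]
R3 ← R3 + (1/5)·R2: [0, 0, 4, -12/5, -18/5]
R4 ← R4 − (9/10)·R2: [0, 0, 17, 54/5, -19/5]
R5 ← R5 − (29/10)·R2: [0, 0, 0, 84/5, 46/5]
R6 ← R6 + (1/5)·R2: [0, 0, -14, -42/5, 17/5]
R4 ← R4 − (17/4)·R3: [0, 0, 0, 21, 23/2]
R6 ← R6 + (7/2)·R3: [0, 0, 0, -84/5, -46/5]
R5 ← R5 − (4/5)·R4: [0, 0, 0, 0, 0]
R6 ← R6 + (4/5)·R4: [0, 0, 0, 0, 0]
Echelon form has 4 nonzero rows, so rank(A) = 4.
The column space has dimension equal to the rank: 4.

4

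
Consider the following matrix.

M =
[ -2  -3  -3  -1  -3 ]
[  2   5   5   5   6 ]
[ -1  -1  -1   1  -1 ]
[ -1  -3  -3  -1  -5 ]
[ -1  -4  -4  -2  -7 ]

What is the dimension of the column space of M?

3

Row reduce to echelon form.
R2 ← R2 + R1: [0, 2, 2, 4, 3]
R3 ← R3 − (1/2)·R1: [0, 1/2, 1/2, 3/2, 1/2]
R4 ← R4 − (1/2)·R1: [0, -3/2, -3/2, -1/2, -7/2]
R5 ← R5 − (1/2)·R1: [0, -5/2, -5/2, -3/2, -11/2]
R3 ← R3 − (1/4)·R2: [0, 0, 0, 1/2, -1/4]
R4 ← R4 + (3/4)·R2: [0, 0, 0, 5/2, -5/4]
R5 ← R5 + (5/4)·R2: [0, 0, 0, 7/2, -7/4]
R4 ← R4 − (5)·R3: [0, 0, 0, 0, 0]
R5 ← R5 − (7)·R3: [0, 0, 0, 0, 0]
Echelon form has 3 nonzero rows, so rank(M) = 3.
The column space has dimension equal to the rank: 3.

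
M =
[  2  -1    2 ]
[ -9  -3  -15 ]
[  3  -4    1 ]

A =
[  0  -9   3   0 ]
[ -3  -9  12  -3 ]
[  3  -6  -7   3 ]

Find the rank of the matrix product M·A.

2

First compute MA:
[[  9, -21, -20,   9],
 [-36, 198,  42, -36],
 [ 15,   3, -46,  15]]
Now row reduce the product.
R2 ← R2 + (4)·R1: [0, 114, -38, 0]
R3 ← R3 − (5/3)·R1: [0, 38, -38/3, 0]
R3 ← R3 − (1/3)·R2: [0, 0, 0, 0]
2 nonzero rows, so rank(MA) = 2.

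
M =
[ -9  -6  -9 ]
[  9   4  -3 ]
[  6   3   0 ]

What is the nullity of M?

1

Row reduce to echelon form.
R2 ← R2 + R1: [0, -2, -12]
R3 ← R3 + (2/3)·R1: [0, -1, -6]
R3 ← R3 − (1/2)·R2: [0, 0, 0]
2 nonzero rows, so rank(M) = 2.
M has 3 columns; by rank–nullity, nullity = 3 − 2 = 1.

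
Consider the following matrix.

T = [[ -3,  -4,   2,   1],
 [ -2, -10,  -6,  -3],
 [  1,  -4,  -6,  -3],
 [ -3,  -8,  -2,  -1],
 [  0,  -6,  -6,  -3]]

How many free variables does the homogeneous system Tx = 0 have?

2

Row reduce to echelon form.
R2 ← R2 − (2/3)·R1: [0, -22/3, -22/3, -11/3]
R3 ← R3 + (1/3)·R1: [0, -16/3, -16/3, -8/3]
R4 ← R4 − R1: [0, -4, -4, -2]
R3 ← R3 − (8/11)·R2: [0, 0, 0, 0]
R4 ← R4 − (6/11)·R2: [0, 0, 0, 0]
R5 ← R5 − (9/11)·R2: [0, 0, 0, 0]
2 nonzero rows, so rank(T) = 2.
T has 4 columns; by rank–nullity, nullity = 4 − 2 = 2.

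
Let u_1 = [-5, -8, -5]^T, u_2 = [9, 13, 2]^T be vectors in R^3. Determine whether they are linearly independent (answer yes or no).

Form the matrix with these vectors as rows and row reduce.
R2 ← R2 + (9/5)·R1: [0, -7/5, -7]
2 nonzero rows, so the 2 vectors span a space of dimension 2.
Since 2 = 2, the vectors are linearly independent.

yes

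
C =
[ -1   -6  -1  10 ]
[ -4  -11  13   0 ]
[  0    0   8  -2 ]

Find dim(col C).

3

Row reduce to echelon form.
R2 ← R2 − (4)·R1: [0, 13, 17, -40]
Echelon form has 3 nonzero rows, so rank(C) = 3.
The column space has dimension equal to the rank: 3.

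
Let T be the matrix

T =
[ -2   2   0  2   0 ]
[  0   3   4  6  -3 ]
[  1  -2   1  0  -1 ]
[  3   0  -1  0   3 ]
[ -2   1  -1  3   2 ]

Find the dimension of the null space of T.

Row reduce to echelon form.
R3 ← R3 + (1/2)·R1: [0, -1, 1, 1, -1]
R4 ← R4 + (3/2)·R1: [0, 3, -1, 3, 3]
R5 ← R5 − R1: [0, -1, -1, 1, 2]
R3 ← R3 + (1/3)·R2: [0, 0, 7/3, 3, -2]
R4 ← R4 − R2: [0, 0, -5, -3, 6]
R5 ← R5 + (1/3)·R2: [0, 0, 1/3, 3, 1]
R4 ← R4 + (15/7)·R3: [0, 0, 0, 24/7, 12/7]
R5 ← R5 − (1/7)·R3: [0, 0, 0, 18/7, 9/7]
R5 ← R5 − (3/4)·R4: [0, 0, 0, 0, 0]
4 nonzero rows, so rank(T) = 4.
T has 5 columns; by rank–nullity, nullity = 5 − 4 = 1.

1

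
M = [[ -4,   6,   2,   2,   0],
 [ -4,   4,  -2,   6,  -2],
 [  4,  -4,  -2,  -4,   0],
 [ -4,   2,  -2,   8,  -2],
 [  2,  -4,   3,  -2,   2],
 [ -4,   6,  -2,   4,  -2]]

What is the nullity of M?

2

Row reduce to echelon form.
R2 ← R2 − R1: [0, -2, -4, 4, -2]
R3 ← R3 + R1: [0, 2, 0, -2, 0]
R4 ← R4 − R1: [0, -4, -4, 6, -2]
R5 ← R5 + (1/2)·R1: [0, -1, 4, -1, 2]
R6 ← R6 − R1: [0, 0, -4, 2, -2]
R3 ← R3 + R2: [0, 0, -4, 2, -2]
R4 ← R4 − (2)·R2: [0, 0, 4, -2, 2]
R5 ← R5 − (1/2)·R2: [0, 0, 6, -3, 3]
R4 ← R4 + R3: [0, 0, 0, 0, 0]
R5 ← R5 + (3/2)·R3: [0, 0, 0, 0, 0]
R6 ← R6 − R3: [0, 0, 0, 0, 0]
3 nonzero rows, so rank(M) = 3.
M has 5 columns; by rank–nullity, nullity = 5 − 3 = 2.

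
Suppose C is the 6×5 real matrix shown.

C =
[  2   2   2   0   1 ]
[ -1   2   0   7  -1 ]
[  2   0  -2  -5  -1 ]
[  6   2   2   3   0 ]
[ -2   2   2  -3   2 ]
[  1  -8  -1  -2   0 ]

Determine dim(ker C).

1

Row reduce to echelon form.
R2 ← R2 + (1/2)·R1: [0, 3, 1, 7, -1/2]
R3 ← R3 − R1: [0, -2, -4, -5, -2]
R4 ← R4 − (3)·R1: [0, -4, -4, 3, -3]
R5 ← R5 + R1: [0, 4, 4, -3, 3]
R6 ← R6 − (1/2)·R1: [0, -9, -2, -2, -1/2]
R3 ← R3 + (2/3)·R2: [0, 0, -10/3, -1/3, -7/3]
R4 ← R4 + (4/3)·R2: [0, 0, -8/3, 37/3, -11/3]
R5 ← R5 − (4/3)·R2: [0, 0, 8/3, -37/3, 11/3]
R6 ← R6 + (3)·R2: [0, 0, 1, 19, -2]
R4 ← R4 − (4/5)·R3: [0, 0, 0, 63/5, -9/5]
R5 ← R5 + (4/5)·R3: [0, 0, 0, -63/5, 9/5]
R6 ← R6 + (3/10)·R3: [0, 0, 0, 189/10, -27/10]
R5 ← R5 + R4: [0, 0, 0, 0, 0]
R6 ← R6 − (3/2)·R4: [0, 0, 0, 0, 0]
4 nonzero rows, so rank(C) = 4.
C has 5 columns; by rank–nullity, nullity = 5 − 4 = 1.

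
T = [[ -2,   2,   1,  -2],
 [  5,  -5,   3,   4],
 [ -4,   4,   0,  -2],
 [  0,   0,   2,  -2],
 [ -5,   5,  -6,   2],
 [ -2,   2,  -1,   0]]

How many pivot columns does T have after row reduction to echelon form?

Row reduce to echelon form.
R2 ← R2 + (5/2)·R1: [0, 0, 11/2, -1]
R3 ← R3 − (2)·R1: [0, 0, -2, 2]
R5 ← R5 − (5/2)·R1: [0, 0, -17/2, 7]
R6 ← R6 − R1: [0, 0, -2, 2]
R3 ← R3 + (4/11)·R2: [0, 0, 0, 18/11]
R4 ← R4 − (4/11)·R2: [0, 0, 0, -18/11]
R5 ← R5 + (17/11)·R2: [0, 0, 0, 60/11]
R6 ← R6 + (4/11)·R2: [0, 0, 0, 18/11]
R4 ← R4 + R3: [0, 0, 0, 0]
R5 ← R5 − (10/3)·R3: [0, 0, 0, 0]
R6 ← R6 − R3: [0, 0, 0, 0]
Echelon form has 3 nonzero rows, so rank(T) = 3.
Each nonzero row contributes one pivot column: 3 pivot columns.

3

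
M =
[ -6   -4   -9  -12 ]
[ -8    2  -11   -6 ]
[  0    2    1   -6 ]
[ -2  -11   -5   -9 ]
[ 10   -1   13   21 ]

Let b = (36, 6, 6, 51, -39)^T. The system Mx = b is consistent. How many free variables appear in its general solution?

1

Row reduce the augmented matrix [M | b].
R2 ← R2 − (4/3)·R1: [0, 22/3, 1, 10, -42]
R4 ← R4 − (1/3)·R1: [0, -29/3, -2, -5, 39]
R5 ← R5 + (5/3)·R1: [0, -23/3, -2, 1, 21]
R3 ← R3 − (3/11)·R2: [0, 0, 8/11, -96/11, 192/11]
R4 ← R4 + (29/22)·R2: [0, 0, -15/22, 90/11, -180/11]
R5 ← R5 + (23/22)·R2: [0, 0, -21/22, 126/11, -252/11]
R4 ← R4 + (15/16)·R3: [0, 0, 0, 0, 0]
R5 ← R5 + (21/16)·R3: [0, 0, 0, 0, 0]
The echelon form has 3 nonzero rows, and every pivot lies in the first 4 columns, so rank(M) = rank([M|b]) = 3.
The system is consistent.
Free variables = (unknowns) − (rank) = 4 − 3 = 1.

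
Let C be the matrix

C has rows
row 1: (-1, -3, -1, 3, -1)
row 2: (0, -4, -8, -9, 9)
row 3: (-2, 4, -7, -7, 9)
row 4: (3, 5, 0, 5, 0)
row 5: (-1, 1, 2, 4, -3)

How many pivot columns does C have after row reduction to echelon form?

4

Row reduce to echelon form.
R3 ← R3 − (2)·R1: [0, 10, -5, -13, 11]
R4 ← R4 + (3)·R1: [0, -4, -3, 14, -3]
R5 ← R5 − R1: [0, 4, 3, 1, -2]
R3 ← R3 + (5/2)·R2: [0, 0, -25, -71/2, 67/2]
R4 ← R4 − R2: [0, 0, 5, 23, -12]
R5 ← R5 + R2: [0, 0, -5, -8, 7]
R4 ← R4 + (1/5)·R3: [0, 0, 0, 159/10, -53/10]
R5 ← R5 − (1/5)·R3: [0, 0, 0, -9/10, 3/10]
R5 ← R5 + (3/53)·R4: [0, 0, 0, 0, 0]
Echelon form has 4 nonzero rows, so rank(C) = 4.
Each nonzero row contributes one pivot column: 4 pivot columns.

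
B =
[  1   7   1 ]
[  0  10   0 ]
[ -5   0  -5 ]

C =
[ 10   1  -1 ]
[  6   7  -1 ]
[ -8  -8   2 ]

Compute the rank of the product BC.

First compute BC:
[[ 44,  42,  -6],
 [ 60,  70, -10],
 [-10,  35,  -5]]
Now row reduce the product.
R2 ← R2 − (15/11)·R1: [0, 140/11, -20/11]
R3 ← R3 + (5/22)·R1: [0, 490/11, -70/11]
R3 ← R3 − (7/2)·R2: [0, 0, 0]
2 nonzero rows, so rank(BC) = 2.

2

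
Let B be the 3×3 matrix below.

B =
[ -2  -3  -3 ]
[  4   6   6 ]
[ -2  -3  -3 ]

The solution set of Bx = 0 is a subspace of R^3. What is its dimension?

Row reduce to echelon form.
R2 ← R2 + (2)·R1: [0, 0, 0]
R3 ← R3 − R1: [0, 0, 0]
1 nonzero row, so rank(B) = 1.
B has 3 columns; by rank–nullity, nullity = 3 − 1 = 2.

2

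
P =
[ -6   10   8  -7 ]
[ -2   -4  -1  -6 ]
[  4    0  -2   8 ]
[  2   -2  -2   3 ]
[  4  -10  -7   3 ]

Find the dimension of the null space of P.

2

Row reduce to echelon form.
R2 ← R2 − (1/3)·R1: [0, -22/3, -11/3, -11/3]
R3 ← R3 + (2/3)·R1: [0, 20/3, 10/3, 10/3]
R4 ← R4 + (1/3)·R1: [0, 4/3, 2/3, 2/3]
R5 ← R5 + (2/3)·R1: [0, -10/3, -5/3, -5/3]
R3 ← R3 + (10/11)·R2: [0, 0, 0, 0]
R4 ← R4 + (2/11)·R2: [0, 0, 0, 0]
R5 ← R5 − (5/11)·R2: [0, 0, 0, 0]
2 nonzero rows, so rank(P) = 2.
P has 4 columns; by rank–nullity, nullity = 4 − 2 = 2.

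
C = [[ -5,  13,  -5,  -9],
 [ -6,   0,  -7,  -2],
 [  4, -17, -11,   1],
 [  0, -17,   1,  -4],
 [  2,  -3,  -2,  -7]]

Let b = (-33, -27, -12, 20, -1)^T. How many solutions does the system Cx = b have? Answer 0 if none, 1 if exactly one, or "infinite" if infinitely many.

Row reduce the augmented matrix [C | b].
R2 ← R2 − (6/5)·R1: [0, -78/5, -1, 44/5, 63/5]
R3 ← R3 + (4/5)·R1: [0, -33/5, -15, -31/5, -192/5]
R5 ← R5 + (2/5)·R1: [0, 11/5, -4, -53/5, -71/5]
R3 ← R3 − (11/26)·R2: [0, 0, -379/26, -129/13, -1137/26]
R4 ← R4 − (85/78)·R2: [0, 0, 163/78, -530/39, 163/26]
R5 ← R5 + (11/78)·R2: [0, 0, -323/78, -365/39, -323/26]
R4 ← R4 + (163/1137)·R3: [0, 0, 0, -17069/1137, 0]
R5 ← R5 − (323/1137)·R3: [0, 0, 0, -7436/1137, 0]
R5 ← R5 − (44/101)·R4: [0, 0, 0, 0, 0]
The echelon form has 4 nonzero rows, and every pivot lies in the first 4 columns, so rank(C) = rank([C|b]) = 4.
The system is consistent.
rank = 4 = number of unknowns, so the solution is unique.

1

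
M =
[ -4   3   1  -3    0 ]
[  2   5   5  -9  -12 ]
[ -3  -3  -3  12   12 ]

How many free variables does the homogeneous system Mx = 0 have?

Row reduce to echelon form.
R2 ← R2 + (1/2)·R1: [0, 13/2, 11/2, -21/2, -12]
R3 ← R3 − (3/4)·R1: [0, -21/4, -15/4, 57/4, 12]
R3 ← R3 + (21/26)·R2: [0, 0, 9/13, 75/13, 30/13]
3 nonzero rows, so rank(M) = 3.
M has 5 columns; by rank–nullity, nullity = 5 − 3 = 2.

2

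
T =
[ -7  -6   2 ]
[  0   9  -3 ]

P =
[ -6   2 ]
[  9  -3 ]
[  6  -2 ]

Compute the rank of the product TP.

First compute TP:
[[  0,   0],
 [ 63, -21]]
Now row reduce the product.
Swap R1 ↔ R2
1 nonzero row, so rank(TP) = 1.

1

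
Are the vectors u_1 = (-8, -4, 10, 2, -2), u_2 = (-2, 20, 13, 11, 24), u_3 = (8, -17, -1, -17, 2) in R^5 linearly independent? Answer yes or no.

yes

Form the matrix with these vectors as rows and row reduce.
R2 ← R2 − (1/4)·R1: [0, 21, 21/2, 21/2, 49/2]
R3 ← R3 + R1: [0, -21, 9, -15, 0]
R3 ← R3 + R2: [0, 0, 39/2, -9/2, 49/2]
3 nonzero rows, so the 3 vectors span a space of dimension 3.
Since 3 = 3, the vectors are linearly independent.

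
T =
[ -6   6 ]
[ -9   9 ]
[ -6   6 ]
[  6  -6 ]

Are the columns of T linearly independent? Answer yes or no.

no

Row reduce T to echelon form.
R2 ← R2 − (3/2)·R1: [0, 0]
R3 ← R3 − R1: [0, 0]
R4 ← R4 + R1: [0, 0]
1 pivot among 2 columns.
Only 1 < 2 pivot columns, so the columns are linearly dependent.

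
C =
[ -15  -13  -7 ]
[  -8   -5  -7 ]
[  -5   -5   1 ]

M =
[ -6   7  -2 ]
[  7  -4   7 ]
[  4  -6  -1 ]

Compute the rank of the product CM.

3

First compute CM:
[[-29, -11, -54],
 [-15,   6, -12],
 [ -1, -21, -26]]
Now row reduce the product.
R2 ← R2 − (15/29)·R1: [0, 339/29, 462/29]
R3 ← R3 − (1/29)·R1: [0, -598/29, -700/29]
R3 ← R3 + (598/339)·R2: [0, 0, 448/113]
3 nonzero rows, so rank(CM) = 3.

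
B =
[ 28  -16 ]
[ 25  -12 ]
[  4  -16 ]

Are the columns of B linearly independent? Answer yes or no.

yes

Row reduce B to echelon form.
R2 ← R2 − (25/28)·R1: [0, 16/7]
R3 ← R3 − (1/7)·R1: [0, -96/7]
R3 ← R3 + (6)·R2: [0, 0]
2 pivots among 2 columns.
Every column is a pivot column, so the columns are linearly independent.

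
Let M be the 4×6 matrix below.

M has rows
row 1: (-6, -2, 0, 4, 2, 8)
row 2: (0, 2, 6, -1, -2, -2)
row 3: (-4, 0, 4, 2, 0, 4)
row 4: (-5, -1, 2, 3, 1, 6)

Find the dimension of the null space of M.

4

Row reduce to echelon form.
R3 ← R3 − (2/3)·R1: [0, 4/3, 4, -2/3, -4/3, -4/3]
R4 ← R4 − (5/6)·R1: [0, 2/3, 2, -1/3, -2/3, -2/3]
R3 ← R3 − (2/3)·R2: [0, 0, 0, 0, 0, 0]
R4 ← R4 − (1/3)·R2: [0, 0, 0, 0, 0, 0]
2 nonzero rows, so rank(M) = 2.
M has 6 columns; by rank–nullity, nullity = 6 − 2 = 4.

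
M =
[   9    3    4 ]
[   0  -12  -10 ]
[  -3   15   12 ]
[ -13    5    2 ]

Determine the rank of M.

Row reduce to echelon form.
R3 ← R3 + (1/3)·R1: [0, 16, 40/3]
R4 ← R4 + (13/9)·R1: [0, 28/3, 70/9]
R3 ← R3 + (4/3)·R2: [0, 0, 0]
R4 ← R4 + (7/9)·R2: [0, 0, 0]
Echelon form has 2 nonzero rows, so rank(M) = 2.

2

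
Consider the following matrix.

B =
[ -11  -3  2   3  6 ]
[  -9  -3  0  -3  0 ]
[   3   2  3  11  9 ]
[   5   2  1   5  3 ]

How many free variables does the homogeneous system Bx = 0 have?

3

Row reduce to echelon form.
R2 ← R2 − (9/11)·R1: [0, -6/11, -18/11, -60/11, -54/11]
R3 ← R3 + (3/11)·R1: [0, 13/11, 39/11, 130/11, 117/11]
R4 ← R4 + (5/11)·R1: [0, 7/11, 21/11, 70/11, 63/11]
R3 ← R3 + (13/6)·R2: [0, 0, 0, 0, 0]
R4 ← R4 + (7/6)·R2: [0, 0, 0, 0, 0]
2 nonzero rows, so rank(B) = 2.
B has 5 columns; by rank–nullity, nullity = 5 − 2 = 3.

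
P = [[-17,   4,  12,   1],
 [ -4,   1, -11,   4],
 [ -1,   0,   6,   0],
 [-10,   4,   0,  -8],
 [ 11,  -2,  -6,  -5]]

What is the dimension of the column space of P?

3

Row reduce to echelon form.
R2 ← R2 − (4/17)·R1: [0, 1/17, -235/17, 64/17]
R3 ← R3 − (1/17)·R1: [0, -4/17, 90/17, -1/17]
R4 ← R4 − (10/17)·R1: [0, 28/17, -120/17, -146/17]
R5 ← R5 + (11/17)·R1: [0, 10/17, 30/17, -74/17]
R3 ← R3 + (4)·R2: [0, 0, -50, 15]
R4 ← R4 − (28)·R2: [0, 0, 380, -114]
R5 ← R5 − (10)·R2: [0, 0, 140, -42]
R4 ← R4 + (38/5)·R3: [0, 0, 0, 0]
R5 ← R5 + (14/5)·R3: [0, 0, 0, 0]
Echelon form has 3 nonzero rows, so rank(P) = 3.
The column space has dimension equal to the rank: 3.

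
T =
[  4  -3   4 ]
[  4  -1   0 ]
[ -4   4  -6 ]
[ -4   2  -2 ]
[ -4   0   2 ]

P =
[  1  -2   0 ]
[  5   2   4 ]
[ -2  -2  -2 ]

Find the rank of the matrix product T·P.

First compute TP:
[[-19, -22, -20],
 [ -1, -10,  -4],
 [ 28,  28,  28],
 [ 10,  16,  12],
 [ -8,   4,  -4]]
Now row reduce the product.
R2 ← R2 − (1/19)·R1: [0, -168/19, -56/19]
R3 ← R3 + (28/19)·R1: [0, -84/19, -28/19]
R4 ← R4 + (10/19)·R1: [0, 84/19, 28/19]
R5 ← R5 − (8/19)·R1: [0, 252/19, 84/19]
R3 ← R3 − (1/2)·R2: [0, 0, 0]
R4 ← R4 + (1/2)·R2: [0, 0, 0]
R5 ← R5 + (3/2)·R2: [0, 0, 0]
2 nonzero rows, so rank(TP) = 2.

2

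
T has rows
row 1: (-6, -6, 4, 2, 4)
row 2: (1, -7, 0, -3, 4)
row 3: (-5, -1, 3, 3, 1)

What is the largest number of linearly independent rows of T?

2

Row reduce to echelon form.
R2 ← R2 + (1/6)·R1: [0, -8, 2/3, -8/3, 14/3]
R3 ← R3 − (5/6)·R1: [0, 4, -1/3, 4/3, -7/3]
R3 ← R3 + (1/2)·R2: [0, 0, 0, 0, 0]
Echelon form has 2 nonzero rows, so rank(T) = 2.
The rank gives the maximum number of linearly independent rows: 2.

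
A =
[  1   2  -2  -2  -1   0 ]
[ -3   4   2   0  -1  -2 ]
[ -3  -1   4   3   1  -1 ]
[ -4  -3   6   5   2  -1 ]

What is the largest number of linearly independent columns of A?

Row reduce to echelon form.
R2 ← R2 + (3)·R1: [0, 10, -4, -6, -4, -2]
R3 ← R3 + (3)·R1: [0, 5, -2, -3, -2, -1]
R4 ← R4 + (4)·R1: [0, 5, -2, -3, -2, -1]
R3 ← R3 − (1/2)·R2: [0, 0, 0, 0, 0, 0]
R4 ← R4 − (1/2)·R2: [0, 0, 0, 0, 0, 0]
Echelon form has 2 nonzero rows, so rank(A) = 2.
The rank gives the maximum number of linearly independent columns: 2.

2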